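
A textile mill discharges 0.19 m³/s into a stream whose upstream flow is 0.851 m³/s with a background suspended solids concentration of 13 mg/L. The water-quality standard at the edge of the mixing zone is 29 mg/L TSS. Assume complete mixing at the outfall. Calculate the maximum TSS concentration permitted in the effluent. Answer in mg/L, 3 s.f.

Mass balance: 29·1.041 = 0.19·Cₑ + 0.851·13.
Cₑ = (30.19 − 11.06) / 0.19 = 100.7 mg/L.

101 mg/L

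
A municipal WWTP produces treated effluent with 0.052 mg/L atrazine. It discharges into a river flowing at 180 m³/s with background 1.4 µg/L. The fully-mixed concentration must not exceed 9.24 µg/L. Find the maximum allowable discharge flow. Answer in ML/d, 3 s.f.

1.4 µg/L = 0.0014 mg/L.
9.24 µg/L = 0.00924 mg/L.
Mass balance at complete mixing: C_std·(Q_w + Q_r) = Q_w·C_e + Q_r·C_b.
Rearranging, Q_w = Q_r·(C_std − C_b)/(C_e − C_std) = 180·(0.00924 − 0.0014) / (0.052 − 0.00924) = 33 m³/s.
= 2851 ML/d.

2850 ML/d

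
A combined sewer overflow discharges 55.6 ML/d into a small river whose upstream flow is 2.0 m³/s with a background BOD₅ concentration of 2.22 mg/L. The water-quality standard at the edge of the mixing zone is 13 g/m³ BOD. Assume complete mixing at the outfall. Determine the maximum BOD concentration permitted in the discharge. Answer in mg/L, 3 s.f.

46.5 mg/L

55.6 ML/d = 0.6435 m³/s.
Mass balance: 13·2.644 = 0.6435·Cₑ + 2·2.22.
Cₑ = (34.37 − 4.44) / 0.6435 = 46.5 mg/L.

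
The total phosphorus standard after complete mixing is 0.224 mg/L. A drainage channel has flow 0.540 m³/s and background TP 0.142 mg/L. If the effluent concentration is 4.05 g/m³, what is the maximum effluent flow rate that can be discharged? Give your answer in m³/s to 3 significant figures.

Mass balance at complete mixing: C_std·(Q_w + Q_r) = Q_w·C_e + Q_r·C_b.
Rearranging, Q_w = Q_r·(C_std − C_b)/(C_e − C_std) = 0.540·(0.224 − 0.142) / (4.05 − 0.224) = 0.01157 m³/s.

0.0116 m³/s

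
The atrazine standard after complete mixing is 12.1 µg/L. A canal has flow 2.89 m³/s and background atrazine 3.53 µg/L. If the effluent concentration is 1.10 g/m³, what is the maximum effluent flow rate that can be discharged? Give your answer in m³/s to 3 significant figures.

3.53 µg/L = 0.00353 mg/L.
12.1 µg/L = 0.0121 mg/L.
Mass balance at complete mixing: C_std·(Q_w + Q_r) = Q_w·C_e + Q_r·C_b.
Rearranging, Q_w = Q_r·(C_std − C_b)/(C_e − C_std) = 2.89·(0.0121 − 0.00353) / (1.1 − 0.0121) = 0.02277 m³/s.

0.0228 m³/s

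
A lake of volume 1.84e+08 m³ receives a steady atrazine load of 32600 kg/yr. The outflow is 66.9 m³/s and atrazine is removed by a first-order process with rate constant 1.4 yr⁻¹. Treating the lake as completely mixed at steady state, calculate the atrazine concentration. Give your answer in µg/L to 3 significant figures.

Outflow Q = 66.9 m³/s × 3.156e+07 s/yr = 2.111e+09 m³/yr.
Steady-state CSTR mass balance: W = Q·C + k·V·C, so C = W/(Q + kV).
Q + kV = 2.111e+09 + 1.4·1.84e+08 = 2.369e+09 m³/yr.
C = 32600/2.369e+09 = 1.376e-05 kg/m³ = 0.01376 mg/L = 13.76 µg/L.

13.8 µg/L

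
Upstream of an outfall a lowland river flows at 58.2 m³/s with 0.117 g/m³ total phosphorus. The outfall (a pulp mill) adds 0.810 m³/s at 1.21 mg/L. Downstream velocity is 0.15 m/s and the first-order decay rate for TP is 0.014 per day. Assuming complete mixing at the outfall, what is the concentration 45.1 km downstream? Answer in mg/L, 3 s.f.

After complete mixing, C₀ = (0.81·1.21 + 58.2·0.117) / 59.01 = 0.132 mg/L.
Travel time t = 4.51e+04 m / 0.15 m/s = 3.007e+05 s = 3.48 d.
C = 0.132·exp(−0.014·3.48) = 0.132·0.9524 = 0.1257 mg/L.

0.126 mg/L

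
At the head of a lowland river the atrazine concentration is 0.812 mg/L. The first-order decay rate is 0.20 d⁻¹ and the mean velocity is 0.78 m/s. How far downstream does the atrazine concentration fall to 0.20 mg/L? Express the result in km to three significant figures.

From C = C₀·e^(−kt), t = ln(C₀/C)/k = ln(0.812/0.20)/0.20 = 1.401/0.20 = 7.006 d.
Distance = v·t = 0.78 m/s × 6.053e+05 s = 4.721e+05 m = 472.1 km.

472 km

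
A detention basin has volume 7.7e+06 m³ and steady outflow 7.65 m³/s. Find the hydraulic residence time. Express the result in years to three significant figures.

0.0319 yr

Q = 7.65 m³/s × 3.156e+07 s/yr = 2.414e+08 m³/yr.
Hydraulic residence time τ = V/Q = 7.7e+06/2.414e+08 = 0.0319 yr.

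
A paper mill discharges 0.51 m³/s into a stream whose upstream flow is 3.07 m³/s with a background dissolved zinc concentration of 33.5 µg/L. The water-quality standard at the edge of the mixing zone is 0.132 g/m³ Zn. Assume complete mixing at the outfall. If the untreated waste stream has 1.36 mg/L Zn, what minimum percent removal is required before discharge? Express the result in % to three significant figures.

33.5 µg/L = 0.0335 mg/L.
Mass balance: 0.132·3.58 = 0.51·Cₑ + 3.07·0.0335.
Cₑ = (0.4726 − 0.1028) / 0.51 = 0.7249 mg/L.
Required removal = 1 − 0.7249/1.36 = 46.7 %.

46.7 %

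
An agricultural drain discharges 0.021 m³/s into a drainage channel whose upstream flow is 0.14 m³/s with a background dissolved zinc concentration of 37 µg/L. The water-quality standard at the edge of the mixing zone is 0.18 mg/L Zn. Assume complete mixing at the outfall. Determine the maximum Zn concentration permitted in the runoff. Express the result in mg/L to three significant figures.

1.13 mg/L

37 µg/L = 0.037 mg/L.
Mass balance: 0.18·0.161 = 0.021·Cₑ + 0.14·0.037.
Cₑ = (0.02898 − 0.00518) / 0.021 = 1.133 mg/L.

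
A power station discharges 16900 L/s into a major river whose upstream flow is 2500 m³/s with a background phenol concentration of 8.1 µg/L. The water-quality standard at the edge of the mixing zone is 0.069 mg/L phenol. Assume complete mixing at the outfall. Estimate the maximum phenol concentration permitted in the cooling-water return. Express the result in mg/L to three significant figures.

9.08 mg/L

16900 L/s = 16.9 m³/s.
8.1 µg/L = 0.0081 mg/L.
Mass balance: 0.069·2517 = 16.9·Cₑ + 2500·0.0081.
Cₑ = (173.7 − 20.25) / 16.9 = 9.078 mg/L.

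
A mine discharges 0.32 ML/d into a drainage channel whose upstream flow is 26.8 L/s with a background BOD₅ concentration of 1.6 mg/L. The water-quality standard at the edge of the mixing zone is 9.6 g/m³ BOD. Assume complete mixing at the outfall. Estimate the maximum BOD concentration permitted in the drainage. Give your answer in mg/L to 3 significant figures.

0.32 ML/d = 0.003704 m³/s.
26.8 L/s = 0.0268 m³/s.
Mass balance: 9.6·0.0305 = 0.003704·Cₑ + 0.0268·1.6.
Cₑ = (0.2928 − 0.04288) / 0.003704 = 67.49 mg/L.

67.5 mg/L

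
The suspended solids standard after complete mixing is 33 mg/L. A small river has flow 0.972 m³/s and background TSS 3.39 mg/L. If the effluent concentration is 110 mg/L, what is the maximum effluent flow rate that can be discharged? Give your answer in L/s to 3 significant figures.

374 L/s

Mass balance at complete mixing: C_std·(Q_w + Q_r) = Q_w·C_e + Q_r·C_b.
Rearranging, Q_w = Q_r·(C_std − C_b)/(C_e − C_std) = 0.972·(33 − 3.39) / (110 − 33) = 0.3738 m³/s.
= 373.8 L/s.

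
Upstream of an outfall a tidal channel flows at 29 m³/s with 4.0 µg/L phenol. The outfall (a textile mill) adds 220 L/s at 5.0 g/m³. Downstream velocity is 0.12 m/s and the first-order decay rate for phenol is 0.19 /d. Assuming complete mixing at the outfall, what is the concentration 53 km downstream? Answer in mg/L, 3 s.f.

220 L/s = 0.22 m³/s.
4.0 µg/L = 0.004 mg/L.
After complete mixing, C₀ = (0.22·5 + 29·0.004) / 29.22 = 0.04162 mg/L.
Travel time t = 5.3e+04 m / 0.12 m/s = 4.417e+05 s = 5.112 d.
C = 0.04162·exp(−0.19·5.112) = 0.04162·0.3786 = 0.01576 mg/L.

0.0158 mg/L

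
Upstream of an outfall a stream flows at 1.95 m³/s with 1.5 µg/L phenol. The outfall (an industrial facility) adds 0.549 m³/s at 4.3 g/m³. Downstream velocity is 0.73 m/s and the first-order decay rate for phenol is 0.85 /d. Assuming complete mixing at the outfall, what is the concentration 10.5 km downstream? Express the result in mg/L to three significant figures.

0.821 mg/L

1.5 µg/L = 0.0015 mg/L.
After complete mixing, C₀ = (0.549·4.3 + 1.95·0.0015) / 2.499 = 0.9458 mg/L.
Travel time t = 1.05e+04 m / 0.73 m/s = 1.438e+04 s = 0.1665 d.
C = 0.9458·exp(−0.85·0.1665) = 0.9458·0.8681 = 0.821 mg/L.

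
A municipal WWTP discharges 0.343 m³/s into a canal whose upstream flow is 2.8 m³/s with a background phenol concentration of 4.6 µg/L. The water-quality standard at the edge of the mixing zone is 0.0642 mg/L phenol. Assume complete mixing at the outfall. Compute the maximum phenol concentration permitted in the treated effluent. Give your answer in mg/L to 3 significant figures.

0.551 mg/L

4.6 µg/L = 0.0046 mg/L.
Mass balance: 0.0642·3.143 = 0.343·Cₑ + 2.8·0.0046.
Cₑ = (0.2018 − 0.01288) / 0.343 = 0.5507 mg/L.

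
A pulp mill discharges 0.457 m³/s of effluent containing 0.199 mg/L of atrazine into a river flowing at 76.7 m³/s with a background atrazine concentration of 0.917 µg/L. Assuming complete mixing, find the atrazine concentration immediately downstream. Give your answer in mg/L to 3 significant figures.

0.00209 mg/L

0.917 µg/L = 0.000917 mg/L.
Conservation of mass across the mixing zone: C = (0.457·0.199 + 76.7·0.000917) / (0.457 + 76.7) = 0.1613/77.16 = 0.00209 mg/L.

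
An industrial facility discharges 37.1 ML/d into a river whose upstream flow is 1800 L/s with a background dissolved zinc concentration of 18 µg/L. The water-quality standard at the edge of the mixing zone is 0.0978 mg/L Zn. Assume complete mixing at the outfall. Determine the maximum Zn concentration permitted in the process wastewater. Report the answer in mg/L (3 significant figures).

37.1 ML/d = 0.4294 m³/s.
1800 L/s = 1.8 m³/s.
18 µg/L = 0.018 mg/L.
Mass balance: 0.0978·2.229 = 0.4294·Cₑ + 1.8·0.018.
Cₑ = (0.218 − 0.0324) / 0.4294 = 0.4323 mg/L.

0.432 mg/L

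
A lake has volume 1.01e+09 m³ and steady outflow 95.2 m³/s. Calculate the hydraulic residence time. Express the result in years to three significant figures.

0.336 yr

Q = 95.2 m³/s × 3.156e+07 s/yr = 3.004e+09 m³/yr.
Hydraulic residence time τ = V/Q = 1.01e+09/3.004e+09 = 0.3362 yr.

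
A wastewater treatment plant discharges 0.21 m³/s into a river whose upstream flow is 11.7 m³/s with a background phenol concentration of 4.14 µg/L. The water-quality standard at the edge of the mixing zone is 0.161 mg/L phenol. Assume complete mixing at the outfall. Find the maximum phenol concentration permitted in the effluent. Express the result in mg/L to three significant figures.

4.14 µg/L = 0.00414 mg/L.
Mass balance: 0.161·11.91 = 0.21·Cₑ + 11.7·0.00414.
Cₑ = (1.918 − 0.04844) / 0.21 = 8.9 mg/L.

8.90 mg/L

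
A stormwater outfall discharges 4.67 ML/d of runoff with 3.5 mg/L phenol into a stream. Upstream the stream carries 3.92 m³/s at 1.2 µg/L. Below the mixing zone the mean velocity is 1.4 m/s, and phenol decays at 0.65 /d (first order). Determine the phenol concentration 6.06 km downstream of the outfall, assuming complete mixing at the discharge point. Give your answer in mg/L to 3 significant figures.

4.67 ML/d = 0.05405 m³/s.
1.2 µg/L = 0.0012 mg/L.
After complete mixing, C₀ = (0.05405·3.5 + 3.92·0.0012) / 3.974 = 0.04879 mg/L.
Travel time t = 6060 m / 1.4 m/s = 4329 s = 0.0501 d.
C = 0.04879·exp(−0.65·0.0501) = 0.04879·0.968 = 0.04722 mg/L.

0.0472 mg/L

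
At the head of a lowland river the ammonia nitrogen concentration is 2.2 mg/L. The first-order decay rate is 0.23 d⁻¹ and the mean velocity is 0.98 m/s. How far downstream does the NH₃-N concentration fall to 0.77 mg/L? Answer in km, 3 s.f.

386 km

From C = C₀·e^(−kt), t = ln(C₀/C)/k = ln(2.2/0.77)/0.23 = 1.05/0.23 = 4.564 d.
Distance = v·t = 0.98 m/s × 3.944e+05 s = 3.865e+05 m = 386.5 km.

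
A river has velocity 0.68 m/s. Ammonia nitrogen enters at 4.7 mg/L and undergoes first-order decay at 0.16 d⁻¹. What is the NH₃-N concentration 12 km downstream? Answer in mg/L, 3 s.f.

4.55 mg/L

Travel time t = 12 km / 0.68 m/s = 1.2e+04/0.68 = 1.765e+04 s = 0.2042 d.
First-order decay: C = 4.7·exp(−0.16·0.2042) = 4.7·0.9678 = 4.549 mg/L.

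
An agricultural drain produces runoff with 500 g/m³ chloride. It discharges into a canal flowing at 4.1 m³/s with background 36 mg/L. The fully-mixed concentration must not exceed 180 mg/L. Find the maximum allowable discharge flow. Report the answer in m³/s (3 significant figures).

Mass balance at complete mixing: C_std·(Q_w + Q_r) = Q_w·C_e + Q_r·C_b.
Rearranging, Q_w = Q_r·(C_std − C_b)/(C_e − C_std) = 4.1·(180 − 36) / (500 − 180) = 1.845 m³/s.

1.84 m³/s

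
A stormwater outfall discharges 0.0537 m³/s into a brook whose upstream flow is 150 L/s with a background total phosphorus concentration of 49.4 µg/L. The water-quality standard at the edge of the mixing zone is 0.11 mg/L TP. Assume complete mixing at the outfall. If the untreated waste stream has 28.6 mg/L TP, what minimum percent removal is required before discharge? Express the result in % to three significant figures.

99.0 %

150 L/s = 0.15 m³/s.
49.4 µg/L = 0.0494 mg/L.
Mass balance: 0.11·0.2037 = 0.0537·Cₑ + 0.15·0.0494.
Cₑ = (0.02241 − 0.00741) / 0.0537 = 0.2793 mg/L.
Required removal = 1 − 0.2793/28.6 = 99.02 %.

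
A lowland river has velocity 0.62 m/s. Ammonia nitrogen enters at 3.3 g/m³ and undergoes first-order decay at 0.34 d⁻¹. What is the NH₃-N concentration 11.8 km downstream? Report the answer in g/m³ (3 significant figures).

Travel time t = 11.8 km / 0.62 m/s = 1.18e+04/0.62 = 1.903e+04 s = 0.2203 d.
First-order decay: C = 3.3·exp(−0.34·0.2203) = 3.3·0.9278 = 3.062 g/m³.

3.06 g/m³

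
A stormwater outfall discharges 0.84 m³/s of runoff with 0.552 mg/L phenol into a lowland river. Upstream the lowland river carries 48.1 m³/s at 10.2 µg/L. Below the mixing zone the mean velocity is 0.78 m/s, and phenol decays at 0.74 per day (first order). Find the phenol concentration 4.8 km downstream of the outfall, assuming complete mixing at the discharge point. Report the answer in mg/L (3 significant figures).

10.2 µg/L = 0.0102 mg/L.
After complete mixing, C₀ = (0.84·0.552 + 48.1·0.0102) / 48.94 = 0.0195 mg/L.
Travel time t = 4800 m / 0.78 m/s = 6154 s = 0.07123 d.
C = 0.0195·exp(−0.74·0.07123) = 0.0195·0.9487 = 0.0185 mg/L.

0.0185 mg/L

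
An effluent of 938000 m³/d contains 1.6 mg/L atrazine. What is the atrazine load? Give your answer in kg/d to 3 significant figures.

1500 kg/d

938000 m³/d = 10.86 m³/s.
Mass flux = Q·C = 10.86 m³/s × 1.6 g/m³ = 17.37 g/s.
= 17.37 g/s × 86.4 = 1501 kg/d.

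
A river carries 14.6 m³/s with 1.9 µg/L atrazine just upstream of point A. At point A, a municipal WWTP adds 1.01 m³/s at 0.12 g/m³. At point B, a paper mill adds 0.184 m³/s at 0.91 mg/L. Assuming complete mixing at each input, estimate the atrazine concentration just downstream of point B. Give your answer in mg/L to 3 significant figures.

1.9 µg/L = 0.0019 mg/L.
After input A: C = (14.6·0.0019 + 1.01·0.12) / 15.61 = 0.009541 mg/L.
After input B: C = (15.61·0.009541 + 0.184·0.91) / 15.79 = 0.02003 mg/L.

0.0200 mg/L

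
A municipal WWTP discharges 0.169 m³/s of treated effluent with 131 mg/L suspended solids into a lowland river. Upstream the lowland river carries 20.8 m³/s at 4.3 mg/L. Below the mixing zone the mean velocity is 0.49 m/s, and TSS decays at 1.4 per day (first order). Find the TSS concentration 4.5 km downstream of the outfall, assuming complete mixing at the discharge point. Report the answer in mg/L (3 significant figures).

4.59 mg/L

After complete mixing, C₀ = (0.169·131 + 20.8·4.3) / 20.97 = 5.321 mg/L.
Travel time t = 4500 m / 0.49 m/s = 9184 s = 0.1063 d.
C = 5.321·exp(−1.4·0.1063) = 5.321·0.8617 = 4.585 mg/L.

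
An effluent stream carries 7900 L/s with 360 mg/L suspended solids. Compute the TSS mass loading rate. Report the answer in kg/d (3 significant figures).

246000 kg/d

7900 L/s = 7.9 m³/s.
Mass flux = Q·C = 7.9 m³/s × 360 g/m³ = 2844 g/s.
= 2844 g/s × 86.4 = 2.457e+05 kg/d.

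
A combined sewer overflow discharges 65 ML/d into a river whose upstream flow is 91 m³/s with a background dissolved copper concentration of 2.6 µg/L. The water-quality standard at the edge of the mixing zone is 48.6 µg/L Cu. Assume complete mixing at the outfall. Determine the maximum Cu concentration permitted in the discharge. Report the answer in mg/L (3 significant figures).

65 ML/d = 0.7523 m³/s.
2.6 µg/L = 0.0026 mg/L.
48.6 µg/L = 0.0486 mg/L.
Mass balance: 0.0486·91.75 = 0.7523·Cₑ + 91·0.0026.
Cₑ = (4.459 − 0.2366) / 0.7523 = 5.613 mg/L.

5.61 mg/L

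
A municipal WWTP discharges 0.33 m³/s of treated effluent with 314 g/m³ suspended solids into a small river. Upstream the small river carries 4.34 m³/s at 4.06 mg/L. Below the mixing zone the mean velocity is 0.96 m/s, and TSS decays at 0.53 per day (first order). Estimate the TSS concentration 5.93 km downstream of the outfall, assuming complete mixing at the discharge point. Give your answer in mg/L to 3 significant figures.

25.0 mg/L

After complete mixing, C₀ = (0.33·314 + 4.34·4.06) / 4.67 = 25.96 mg/L.
Travel time t = 5930 m / 0.96 m/s = 6177 s = 0.07149 d.
C = 25.96·exp(−0.53·0.07149) = 25.96·0.9628 = 25 mg/L.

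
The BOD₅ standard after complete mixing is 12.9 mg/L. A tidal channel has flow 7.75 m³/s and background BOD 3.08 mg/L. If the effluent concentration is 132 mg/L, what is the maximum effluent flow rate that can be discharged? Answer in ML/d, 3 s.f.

55.2 ML/d

Mass balance at complete mixing: C_std·(Q_w + Q_r) = Q_w·C_e + Q_r·C_b.
Rearranging, Q_w = Q_r·(C_std − C_b)/(C_e − C_std) = 7.75·(12.9 − 3.08) / (132 − 12.9) = 0.639 m³/s.
= 55.21 ML/d.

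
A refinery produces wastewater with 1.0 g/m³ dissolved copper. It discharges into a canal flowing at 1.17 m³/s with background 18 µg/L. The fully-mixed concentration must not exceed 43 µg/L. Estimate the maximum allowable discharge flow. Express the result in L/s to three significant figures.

30.6 L/s

18 µg/L = 0.018 mg/L.
43 µg/L = 0.043 mg/L.
Mass balance at complete mixing: C_std·(Q_w + Q_r) = Q_w·C_e + Q_r·C_b.
Rearranging, Q_w = Q_r·(C_std − C_b)/(C_e − C_std) = 1.17·(0.043 − 0.018) / (1 − 0.043) = 0.03056 m³/s.
= 30.56 L/s.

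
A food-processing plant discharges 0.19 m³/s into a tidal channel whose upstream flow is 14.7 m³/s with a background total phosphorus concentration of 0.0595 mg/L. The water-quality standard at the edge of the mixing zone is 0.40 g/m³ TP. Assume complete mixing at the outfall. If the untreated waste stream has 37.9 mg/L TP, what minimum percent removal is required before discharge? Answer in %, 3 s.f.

Mass balance: 0.4·14.89 = 0.19·Cₑ + 14.7·0.0595.
Cₑ = (5.956 − 0.8746) / 0.19 = 26.74 mg/L.
Required removal = 1 − 26.74/37.9 = 29.44 %.

29.4 %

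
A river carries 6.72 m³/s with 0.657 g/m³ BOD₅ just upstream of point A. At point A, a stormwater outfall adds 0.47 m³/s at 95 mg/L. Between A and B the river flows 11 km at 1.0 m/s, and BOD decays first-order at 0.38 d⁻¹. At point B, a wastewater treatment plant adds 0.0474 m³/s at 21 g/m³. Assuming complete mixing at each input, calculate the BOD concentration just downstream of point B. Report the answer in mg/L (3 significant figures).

6.60 mg/L

After input A: C = (6.72·0.657 + 0.47·95) / 7.19 = 6.824 mg/L.
Over the 11 km reach to input B (t = 1.1e+04 s = 0.1273 d), decay gives C = 6.824·exp(−0.38·0.1273) = 6.502 mg/L.
After input B: C = (7.19·6.502 + 0.0474·21) / 7.237 = 6.597 mg/L.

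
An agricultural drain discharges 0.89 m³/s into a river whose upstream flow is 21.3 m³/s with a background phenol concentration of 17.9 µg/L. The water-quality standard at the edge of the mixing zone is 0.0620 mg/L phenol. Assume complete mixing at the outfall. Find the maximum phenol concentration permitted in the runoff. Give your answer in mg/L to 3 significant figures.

1.12 mg/L

17.9 µg/L = 0.0179 mg/L.
Mass balance: 0.062·22.19 = 0.89·Cₑ + 21.3·0.0179.
Cₑ = (1.376 − 0.3813) / 0.89 = 1.117 mg/L.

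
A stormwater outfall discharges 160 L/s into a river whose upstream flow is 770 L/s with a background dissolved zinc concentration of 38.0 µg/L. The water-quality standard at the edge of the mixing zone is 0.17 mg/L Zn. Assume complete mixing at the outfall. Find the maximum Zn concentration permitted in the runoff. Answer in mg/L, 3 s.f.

0.805 mg/L

160 L/s = 0.16 m³/s.
770 L/s = 0.77 m³/s.
38.0 µg/L = 0.038 mg/L.
Mass balance: 0.17·0.93 = 0.16·Cₑ + 0.77·0.038.
Cₑ = (0.1581 − 0.02926) / 0.16 = 0.8053 mg/L.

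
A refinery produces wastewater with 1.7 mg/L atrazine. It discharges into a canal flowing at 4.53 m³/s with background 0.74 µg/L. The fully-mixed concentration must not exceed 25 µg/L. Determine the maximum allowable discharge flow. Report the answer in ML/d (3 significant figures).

5.67 ML/d

0.74 µg/L = 0.00074 mg/L.
25 µg/L = 0.025 mg/L.
Mass balance at complete mixing: C_std·(Q_w + Q_r) = Q_w·C_e + Q_r·C_b.
Rearranging, Q_w = Q_r·(C_std − C_b)/(C_e − C_std) = 4.53·(0.025 − 0.00074) / (1.7 − 0.025) = 0.06561 m³/s.
= 5.669 ML/d.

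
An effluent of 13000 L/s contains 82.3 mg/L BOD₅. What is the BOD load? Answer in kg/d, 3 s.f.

13000 L/s = 13 m³/s.
Mass flux = Q·C = 13 m³/s × 82.3 g/m³ = 1070 g/s.
= 1070 g/s × 86.4 = 9.244e+04 kg/d.

92400 kg/d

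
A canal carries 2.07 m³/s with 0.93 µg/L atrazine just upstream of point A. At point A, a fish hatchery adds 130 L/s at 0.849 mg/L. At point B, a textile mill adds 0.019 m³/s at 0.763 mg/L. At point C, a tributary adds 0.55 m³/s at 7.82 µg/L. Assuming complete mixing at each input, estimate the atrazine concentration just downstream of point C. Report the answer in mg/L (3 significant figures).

0.93 µg/L = 0.00093 mg/L.
130 L/s = 0.13 m³/s.
After input A: C = (2.07·0.00093 + 0.13·0.849) / 2.2 = 0.05104 mg/L.
After input B: C = (2.2·0.05104 + 0.019·0.763) / 2.219 = 0.05714 mg/L.
7.82 µg/L = 0.00782 mg/L.
After input C: C = (2.219·0.05714 + 0.55·0.00782) / 2.769 = 0.04734 mg/L.

0.0473 mg/L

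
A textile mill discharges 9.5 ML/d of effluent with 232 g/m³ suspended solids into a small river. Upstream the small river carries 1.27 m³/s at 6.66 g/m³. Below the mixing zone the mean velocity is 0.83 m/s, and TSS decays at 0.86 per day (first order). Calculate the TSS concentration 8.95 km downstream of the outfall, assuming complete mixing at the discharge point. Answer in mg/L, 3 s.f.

9.5 ML/d = 0.11 m³/s.
After complete mixing, C₀ = (0.11·232 + 1.27·6.66) / 1.38 = 24.61 mg/L.
Travel time t = 8950 m / 0.83 m/s = 1.078e+04 s = 0.1248 d.
C = 24.61·exp(−0.86·0.1248) = 24.61·0.8982 = 22.11 mg/L.

22.1 mg/L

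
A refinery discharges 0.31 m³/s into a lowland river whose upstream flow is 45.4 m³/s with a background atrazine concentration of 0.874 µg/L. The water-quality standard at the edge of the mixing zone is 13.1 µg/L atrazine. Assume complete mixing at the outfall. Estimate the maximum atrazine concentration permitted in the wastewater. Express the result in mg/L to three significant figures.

0.874 µg/L = 0.000874 mg/L.
13.1 µg/L = 0.0131 mg/L.
Mass balance: 0.0131·45.71 = 0.31·Cₑ + 45.4·0.000874.
Cₑ = (0.5988 − 0.03968) / 0.31 = 1.804 mg/L.

1.80 mg/L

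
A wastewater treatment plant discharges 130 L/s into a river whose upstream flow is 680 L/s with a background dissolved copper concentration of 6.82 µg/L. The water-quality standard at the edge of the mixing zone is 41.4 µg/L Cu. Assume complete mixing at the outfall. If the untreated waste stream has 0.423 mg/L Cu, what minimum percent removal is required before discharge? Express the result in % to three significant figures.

130 L/s = 0.13 m³/s.
680 L/s = 0.68 m³/s.
6.82 µg/L = 0.00682 mg/L.
41.4 µg/L = 0.0414 mg/L.
Mass balance: 0.0414·0.81 = 0.13·Cₑ + 0.68·0.00682.
Cₑ = (0.03353 − 0.004638) / 0.13 = 0.2223 mg/L.
Required removal = 1 − 0.2223/0.423 = 47.45 %.

47.5 %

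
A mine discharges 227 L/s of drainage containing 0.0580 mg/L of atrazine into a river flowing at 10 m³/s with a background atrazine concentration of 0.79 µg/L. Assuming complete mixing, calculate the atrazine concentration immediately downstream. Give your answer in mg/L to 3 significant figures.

227 L/s = 0.227 m³/s.
0.79 µg/L = 0.00079 mg/L.
By mass balance at complete mixing, C = (0.227·0.058 + 10·0.00079) / (0.227 + 10) = 0.02107/10.23 = 0.00206 mg/L.

0.00206 mg/L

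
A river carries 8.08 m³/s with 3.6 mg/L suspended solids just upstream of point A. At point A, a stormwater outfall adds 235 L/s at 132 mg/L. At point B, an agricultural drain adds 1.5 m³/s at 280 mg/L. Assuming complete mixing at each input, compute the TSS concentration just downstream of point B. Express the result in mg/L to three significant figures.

235 L/s = 0.235 m³/s.
After input A: C = (8.08·3.6 + 0.235·132) / 8.315 = 7.229 mg/L.
After input B: C = (8.315·7.229 + 1.5·280) / 9.815 = 48.92 mg/L.

48.9 mg/L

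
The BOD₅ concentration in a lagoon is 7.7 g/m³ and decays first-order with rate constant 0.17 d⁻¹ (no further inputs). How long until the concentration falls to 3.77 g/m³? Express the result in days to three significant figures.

4.20 d

t = ln(C₀/C)/k = ln(7.7/3.77)/0.17 = 0.7141/0.17 = 4.201 d.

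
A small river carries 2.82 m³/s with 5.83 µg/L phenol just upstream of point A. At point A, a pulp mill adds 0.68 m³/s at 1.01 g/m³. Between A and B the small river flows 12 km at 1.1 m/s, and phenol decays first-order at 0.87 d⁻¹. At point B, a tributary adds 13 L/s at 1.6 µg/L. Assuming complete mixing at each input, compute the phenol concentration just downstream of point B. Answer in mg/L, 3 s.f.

5.83 µg/L = 0.00583 mg/L.
After input A: C = (2.82·0.00583 + 0.68·1.01) / 3.5 = 0.2009 mg/L.
Over the 12 km reach to input B (t = 1.091e+04 s = 0.1263 d), decay gives C = 0.2009·exp(−0.87·0.1263) = 0.18 mg/L.
13 L/s = 0.013 m³/s.
1.6 µg/L = 0.0016 mg/L.
After input B: C = (3.5·0.18 + 0.013·0.0016) / 3.513 = 0.1794 mg/L.

0.179 mg/L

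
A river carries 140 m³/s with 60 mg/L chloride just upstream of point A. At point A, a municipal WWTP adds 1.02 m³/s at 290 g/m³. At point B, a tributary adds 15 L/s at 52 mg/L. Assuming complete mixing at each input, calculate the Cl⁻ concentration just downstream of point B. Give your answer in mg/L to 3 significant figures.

61.7 mg/L

After input A: C = (140·60 + 1.02·290) / 141 = 61.66 mg/L.
15 L/s = 0.015 m³/s.
After input B: C = (141·61.66 + 0.015·52) / 141 = 61.66 mg/L.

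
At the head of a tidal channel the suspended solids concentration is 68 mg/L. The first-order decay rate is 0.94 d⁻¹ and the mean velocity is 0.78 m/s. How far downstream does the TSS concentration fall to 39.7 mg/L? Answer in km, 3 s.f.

From C = C₀·e^(−kt), t = ln(C₀/C)/k = ln(68/39.7)/0.94 = 0.5382/0.94 = 0.5725 d.
Distance = v·t = 0.78 m/s × 4.946e+04 s = 3.858e+04 m = 38.58 km.

38.6 km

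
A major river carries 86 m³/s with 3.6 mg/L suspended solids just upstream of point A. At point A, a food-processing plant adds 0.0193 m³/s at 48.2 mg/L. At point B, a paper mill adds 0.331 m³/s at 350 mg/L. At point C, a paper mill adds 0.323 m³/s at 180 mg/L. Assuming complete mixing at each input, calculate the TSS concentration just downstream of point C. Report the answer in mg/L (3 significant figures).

5.59 mg/L

After input A: C = (86·3.6 + 0.0193·48.2) / 86.02 = 3.61 mg/L.
After input B: C = (86.02·3.61 + 0.331·350) / 86.35 = 4.938 mg/L.
After input C: C = (86.35·4.938 + 0.323·180) / 86.67 = 5.59 mg/L.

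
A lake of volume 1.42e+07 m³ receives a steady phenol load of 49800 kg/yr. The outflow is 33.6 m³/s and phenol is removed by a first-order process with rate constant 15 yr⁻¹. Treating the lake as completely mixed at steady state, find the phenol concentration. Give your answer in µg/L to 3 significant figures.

Outflow Q = 33.6 m³/s × 3.156e+07 s/yr = 1.06e+09 m³/yr.
Steady-state CSTR mass balance: W = Q·C + k·V·C, so C = W/(Q + kV).
Q + kV = 1.06e+09 + 15·1.42e+07 = 1.273e+09 m³/yr.
C = 49800/1.273e+09 = 3.911e-05 kg/m³ = 0.03911 mg/L = 39.11 µg/L.

39.1 µg/L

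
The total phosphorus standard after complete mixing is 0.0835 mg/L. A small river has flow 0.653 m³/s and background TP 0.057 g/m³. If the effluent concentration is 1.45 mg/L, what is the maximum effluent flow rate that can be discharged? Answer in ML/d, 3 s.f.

1.09 ML/d

Mass balance at complete mixing: C_std·(Q_w + Q_r) = Q_w·C_e + Q_r·C_b.
Rearranging, Q_w = Q_r·(C_std − C_b)/(C_e − C_std) = 0.653·(0.0835 − 0.057) / (1.45 − 0.0835) = 0.01266 m³/s.
= 1.094 ML/d.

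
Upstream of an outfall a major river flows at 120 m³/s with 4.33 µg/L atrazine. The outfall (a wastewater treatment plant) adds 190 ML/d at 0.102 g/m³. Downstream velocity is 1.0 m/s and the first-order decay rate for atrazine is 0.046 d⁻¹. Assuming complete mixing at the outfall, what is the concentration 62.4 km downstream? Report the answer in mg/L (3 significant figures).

190 ML/d = 2.199 m³/s.
4.33 µg/L = 0.00433 mg/L.
After complete mixing, C₀ = (2.199·0.102 + 120·0.00433) / 122.2 = 0.006088 mg/L.
Travel time t = 6.24e+04 m / 1.0 m/s = 6.24e+04 s = 0.7222 d.
C = 0.006088·exp(−0.046·0.7222) = 0.006088·0.9673 = 0.005889 mg/L.

0.00589 mg/L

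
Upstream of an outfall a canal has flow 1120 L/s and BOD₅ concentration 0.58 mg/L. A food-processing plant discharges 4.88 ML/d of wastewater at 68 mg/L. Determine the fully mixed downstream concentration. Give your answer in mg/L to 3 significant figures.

4.88 ML/d = 0.05648 m³/s.
1120 L/s = 1.12 m³/s.
Conservation of mass across the mixing zone: C = (0.05648·68 + 1.12·0.58) / (0.05648 + 1.12) = 4.49/1.176 = 3.817 mg/L.

3.82 mg/L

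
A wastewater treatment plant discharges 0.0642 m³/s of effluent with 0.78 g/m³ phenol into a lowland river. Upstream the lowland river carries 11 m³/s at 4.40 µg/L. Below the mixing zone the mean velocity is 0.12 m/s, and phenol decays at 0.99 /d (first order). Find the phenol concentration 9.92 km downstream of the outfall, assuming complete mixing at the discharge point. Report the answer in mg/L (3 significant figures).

0.00345 mg/L

4.40 µg/L = 0.0044 mg/L.
After complete mixing, C₀ = (0.0642·0.78 + 11·0.0044) / 11.06 = 0.0089 mg/L.
Travel time t = 9920 m / 0.12 m/s = 8.267e+04 s = 0.9568 d.
C = 0.0089·exp(−0.99·0.9568) = 0.0089·0.3878 = 0.003452 mg/L.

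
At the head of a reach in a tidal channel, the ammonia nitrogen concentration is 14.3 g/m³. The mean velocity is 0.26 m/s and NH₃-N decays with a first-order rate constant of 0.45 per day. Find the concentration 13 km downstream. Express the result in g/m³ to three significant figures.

11.0 g/m³

Travel time t = 13 km / 0.26 m/s = 1.3e+04/0.26 = 5e+04 s = 0.5787 d.
First-order decay: C = 14.3·exp(−0.45·0.5787) = 14.3·0.7707 = 11.02 g/m³.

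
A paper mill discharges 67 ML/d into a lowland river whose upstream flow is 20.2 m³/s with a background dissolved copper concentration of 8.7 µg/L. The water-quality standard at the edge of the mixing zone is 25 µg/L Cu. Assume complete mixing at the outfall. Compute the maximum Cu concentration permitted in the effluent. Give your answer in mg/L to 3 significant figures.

67 ML/d = 0.7755 m³/s.
8.7 µg/L = 0.0087 mg/L.
25 µg/L = 0.025 mg/L.
Mass balance: 0.025·20.98 = 0.7755·Cₑ + 20.2·0.0087.
Cₑ = (0.5244 − 0.1757) / 0.7755 = 0.4496 mg/L.

0.450 mg/L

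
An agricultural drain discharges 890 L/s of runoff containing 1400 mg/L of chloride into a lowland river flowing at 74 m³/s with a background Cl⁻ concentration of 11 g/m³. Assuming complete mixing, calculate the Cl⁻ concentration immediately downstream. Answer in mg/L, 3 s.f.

890 L/s = 0.89 m³/s.
Conservation of mass across the mixing zone: C = (0.89·1400 + 74·11) / (0.89 + 74) = 2060/74.89 = 27.51 mg/L.

27.5 mg/L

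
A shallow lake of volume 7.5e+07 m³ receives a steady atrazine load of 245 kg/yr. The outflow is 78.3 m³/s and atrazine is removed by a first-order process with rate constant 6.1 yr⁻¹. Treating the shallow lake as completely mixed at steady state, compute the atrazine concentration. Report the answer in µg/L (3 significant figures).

0.0837 µg/L

Outflow Q = 78.3 m³/s × 3.156e+07 s/yr = 2.471e+09 m³/yr.
Steady-state CSTR mass balance: W = Q·C + k·V·C, so C = W/(Q + kV).
Q + kV = 2.471e+09 + 6.1·7.5e+07 = 2.928e+09 m³/yr.
C = 245/2.928e+09 = 8.366e-08 kg/m³ = 8.366e-05 mg/L = 0.08366 µg/L.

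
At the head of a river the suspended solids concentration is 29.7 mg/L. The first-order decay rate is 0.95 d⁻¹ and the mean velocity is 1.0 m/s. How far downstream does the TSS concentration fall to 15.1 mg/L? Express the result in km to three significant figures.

61.5 km

From C = C₀·e^(−kt), t = ln(C₀/C)/k = ln(29.7/15.1)/0.95 = 0.6765/0.95 = 0.7121 d.
Distance = v·t = 1.0 m/s × 6.152e+04 s = 6.152e+04 m = 61.52 km.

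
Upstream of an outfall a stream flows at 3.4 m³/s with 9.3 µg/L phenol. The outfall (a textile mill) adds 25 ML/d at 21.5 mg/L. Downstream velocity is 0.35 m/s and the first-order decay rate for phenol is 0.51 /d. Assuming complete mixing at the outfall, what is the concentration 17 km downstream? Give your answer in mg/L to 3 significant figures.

1.27 mg/L

25 ML/d = 0.2894 m³/s.
9.3 µg/L = 0.0093 mg/L.
After complete mixing, C₀ = (0.2894·21.5 + 3.4·0.0093) / 3.689 = 1.695 mg/L.
Travel time t = 1.7e+04 m / 0.35 m/s = 4.857e+04 s = 0.5622 d.
C = 1.695·exp(−0.51·0.5622) = 1.695·0.7507 = 1.272 mg/L.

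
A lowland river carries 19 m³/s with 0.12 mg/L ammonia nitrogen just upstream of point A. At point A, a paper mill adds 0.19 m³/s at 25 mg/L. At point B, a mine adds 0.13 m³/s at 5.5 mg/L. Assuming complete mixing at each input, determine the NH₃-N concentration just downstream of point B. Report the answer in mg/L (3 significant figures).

After input A: C = (19·0.12 + 0.19·25) / 19.19 = 0.3663 mg/L.
After input B: C = (19.19·0.3663 + 0.13·5.5) / 19.32 = 0.4009 mg/L.

0.401 mg/L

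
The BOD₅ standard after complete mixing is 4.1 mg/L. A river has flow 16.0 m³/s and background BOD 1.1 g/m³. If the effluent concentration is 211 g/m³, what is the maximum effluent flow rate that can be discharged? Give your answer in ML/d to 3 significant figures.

20.0 ML/d

Mass balance at complete mixing: C_std·(Q_w + Q_r) = Q_w·C_e + Q_r·C_b.
Rearranging, Q_w = Q_r·(C_std − C_b)/(C_e − C_std) = 16.0·(4.1 − 1.1) / (211 − 4.1) = 0.232 m³/s.
= 20.04 ML/d.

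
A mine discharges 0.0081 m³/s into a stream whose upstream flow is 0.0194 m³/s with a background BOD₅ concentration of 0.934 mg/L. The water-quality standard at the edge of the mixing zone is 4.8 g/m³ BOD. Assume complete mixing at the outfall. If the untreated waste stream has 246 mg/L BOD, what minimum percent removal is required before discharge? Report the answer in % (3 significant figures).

94.3 %

Mass balance: 4.8·0.0275 = 0.0081·Cₑ + 0.0194·0.934.
Cₑ = (0.132 − 0.01812) / 0.0081 = 14.06 mg/L.
Required removal = 1 − 14.06/246 = 94.28 %.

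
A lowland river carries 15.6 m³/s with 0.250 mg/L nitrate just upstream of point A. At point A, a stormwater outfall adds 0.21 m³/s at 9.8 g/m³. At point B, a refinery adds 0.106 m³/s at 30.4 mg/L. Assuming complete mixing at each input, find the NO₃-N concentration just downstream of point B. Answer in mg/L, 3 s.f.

0.577 mg/L

After input A: C = (15.6·0.25 + 0.21·9.8) / 15.81 = 0.3769 mg/L.
After input B: C = (15.81·0.3769 + 0.106·30.4) / 15.92 = 0.5768 mg/L.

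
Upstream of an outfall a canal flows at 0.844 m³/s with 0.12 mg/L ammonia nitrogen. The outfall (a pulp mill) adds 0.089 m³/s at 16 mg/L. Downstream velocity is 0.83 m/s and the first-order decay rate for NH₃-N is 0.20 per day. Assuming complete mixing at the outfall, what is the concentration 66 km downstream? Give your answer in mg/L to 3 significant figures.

1.36 mg/L

After complete mixing, C₀ = (0.089·16 + 0.844·0.12) / 0.933 = 1.635 mg/L.
Travel time t = 6.6e+04 m / 0.83 m/s = 7.952e+04 s = 0.9203 d.
C = 1.635·exp(−0.20·0.9203) = 1.635·0.8319 = 1.36 mg/L.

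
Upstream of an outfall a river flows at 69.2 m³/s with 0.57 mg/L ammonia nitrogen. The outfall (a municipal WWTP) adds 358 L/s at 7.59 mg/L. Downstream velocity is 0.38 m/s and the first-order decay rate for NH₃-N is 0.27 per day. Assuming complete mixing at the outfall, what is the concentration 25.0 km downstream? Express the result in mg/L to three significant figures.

0.493 mg/L

358 L/s = 0.358 m³/s.
After complete mixing, C₀ = (0.358·7.59 + 69.2·0.57) / 69.56 = 0.6061 mg/L.
Travel time t = 2.5e+04 m / 0.38 m/s = 6.579e+04 s = 0.7615 d.
C = 0.6061·exp(−0.27·0.7615) = 0.6061·0.8142 = 0.4935 mg/L.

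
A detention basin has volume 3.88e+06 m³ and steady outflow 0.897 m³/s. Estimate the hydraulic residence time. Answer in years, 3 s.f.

0.137 yr

Q = 0.897 m³/s × 3.156e+07 s/yr = 2.831e+07 m³/yr.
Hydraulic residence time τ = V/Q = 3.88e+06/2.831e+07 = 0.1371 yr.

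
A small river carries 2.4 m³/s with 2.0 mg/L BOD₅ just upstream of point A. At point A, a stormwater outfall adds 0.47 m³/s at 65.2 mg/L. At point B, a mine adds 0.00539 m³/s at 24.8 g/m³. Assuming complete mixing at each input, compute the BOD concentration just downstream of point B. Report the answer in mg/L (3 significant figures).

12.4 mg/L

After input A: C = (2.4·2 + 0.47·65.2) / 2.87 = 12.35 mg/L.
After input B: C = (2.87·12.35 + 0.00539·24.8) / 2.875 = 12.37 mg/L.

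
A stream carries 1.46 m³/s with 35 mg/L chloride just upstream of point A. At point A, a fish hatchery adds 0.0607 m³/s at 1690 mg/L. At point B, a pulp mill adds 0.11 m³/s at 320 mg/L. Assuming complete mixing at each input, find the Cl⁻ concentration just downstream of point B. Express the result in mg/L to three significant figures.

After input A: C = (1.46·35 + 0.0607·1690) / 1.521 = 101.1 mg/L.
After input B: C = (1.521·101.1 + 0.11·320) / 1.631 = 115.8 mg/L.

116 mg/L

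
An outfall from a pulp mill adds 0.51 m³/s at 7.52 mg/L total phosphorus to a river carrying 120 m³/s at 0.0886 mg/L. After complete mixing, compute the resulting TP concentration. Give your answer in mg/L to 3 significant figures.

0.120 mg/L

By mass balance at complete mixing, C = (0.51·7.52 + 120·0.0886) / (0.51 + 120) = 14.47/120.5 = 0.12 mg/L.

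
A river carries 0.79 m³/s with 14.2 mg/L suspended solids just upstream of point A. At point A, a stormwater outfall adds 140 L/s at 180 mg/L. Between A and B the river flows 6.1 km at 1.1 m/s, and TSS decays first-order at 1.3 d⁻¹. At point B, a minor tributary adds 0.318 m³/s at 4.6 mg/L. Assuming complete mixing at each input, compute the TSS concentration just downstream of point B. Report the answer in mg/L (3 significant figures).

28.0 mg/L

140 L/s = 0.14 m³/s.
After input A: C = (0.79·14.2 + 0.14·180) / 0.93 = 39.16 mg/L.
Over the 6.1 km reach to input B (t = 5545 s = 0.06418 d), decay gives C = 39.16·exp(−1.3·0.06418) = 36.02 mg/L.
After input B: C = (0.93·36.02 + 0.318·4.6) / 1.248 = 28.02 mg/L.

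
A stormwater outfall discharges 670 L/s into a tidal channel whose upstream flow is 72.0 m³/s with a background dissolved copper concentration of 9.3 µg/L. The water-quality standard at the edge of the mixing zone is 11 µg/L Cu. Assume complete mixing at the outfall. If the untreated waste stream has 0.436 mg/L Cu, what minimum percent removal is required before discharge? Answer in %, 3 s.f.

55.6 %

670 L/s = 0.67 m³/s.
9.3 µg/L = 0.0093 mg/L.
11 µg/L = 0.011 mg/L.
Mass balance: 0.011·72.67 = 0.67·Cₑ + 72·0.0093.
Cₑ = (0.7994 − 0.6696) / 0.67 = 0.1937 mg/L.
Required removal = 1 − 0.1937/0.436 = 55.58 %.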